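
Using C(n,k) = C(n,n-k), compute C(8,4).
C(8,4) = C(8,4) = 70.
Final answer: 70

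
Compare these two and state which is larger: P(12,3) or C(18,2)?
P(12,3)
P(12,3)=1,320, C(18,2)=153.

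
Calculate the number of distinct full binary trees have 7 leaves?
132

Reasoning: Using the Catalan number formula: C_n = C(2n, n) / (n+1)
C_6 = C(12, 6) / (6+1)
     = 924 / 7
     = 132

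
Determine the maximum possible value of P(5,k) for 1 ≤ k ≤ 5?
P(5,k) increases in k, so maximum at k = 5: 5! = 120.
Final answer: 120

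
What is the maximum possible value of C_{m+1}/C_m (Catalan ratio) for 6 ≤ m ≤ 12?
25/7

Explanation: C_{m+1}/C_m = 2(2m+1)/(m+2), which increases with m. Maximum at m = 12: 2·25/14 = 25/7.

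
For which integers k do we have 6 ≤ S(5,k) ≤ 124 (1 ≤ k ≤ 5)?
2, 3, 4

Solution: S(5,1)=1; S(5,2)=15; S(5,3)=25; S(5,4)=10; S(5,5)=1. So valid k = 2, 3, 4.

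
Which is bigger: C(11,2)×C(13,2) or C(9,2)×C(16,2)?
C(9,2)×C(16,2)

C(11,2)×C(13,2)=4,290, C(9,2)×C(16,2)=4,320.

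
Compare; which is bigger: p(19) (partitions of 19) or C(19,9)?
C(19,9)

Pentagonal recurrence p(n) = p(n−1) + p(n−2) − p(n−5) − p(n−7) + …: p(19) = p(18) + p(17) − p(14) − p(12) + p(7) + p(4) = 385 + 297 − 135 − 77 + 15 + 5 = 490; C(19,9) = 92,378.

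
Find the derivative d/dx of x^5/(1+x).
(5x^4(1+x) - x^5)/(1+x)²
Quotient rule: [5x^{4}(1+x) - x^5]/(1+x)².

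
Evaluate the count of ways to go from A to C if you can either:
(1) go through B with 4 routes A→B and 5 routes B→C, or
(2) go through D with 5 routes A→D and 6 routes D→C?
50

Working:
Route via B: 4×5=20. Route via D: 5×6=30. Total: 50.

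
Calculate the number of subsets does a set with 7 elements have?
128

Reasoning: Each element can be included or excluded: 2^7 = 128.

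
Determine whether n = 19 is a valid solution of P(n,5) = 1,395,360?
P(19,5) = 19·18·17·16·15 = 1,395,360, which equals 1,395,360.
Final answer: Yes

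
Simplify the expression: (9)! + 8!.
(9)! + 8! = (9)·8! + 8! = (9+1)·8! = 10·8! = 403,200.
Final answer: 403,200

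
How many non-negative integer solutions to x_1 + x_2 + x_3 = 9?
55

Explanation: C(9+3-1, 3-1) = 55.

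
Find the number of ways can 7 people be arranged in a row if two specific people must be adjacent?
1,440

Solution: Treat pair as unit: (7-1)! arrangements × 2 internal orders = 1,440.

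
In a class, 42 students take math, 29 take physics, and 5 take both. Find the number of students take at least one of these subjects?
|A∪B| = |A|+|B|-|A∩B| = 42+29-5 = 66.
Final answer: 66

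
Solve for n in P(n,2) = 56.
P(n,2) = n(n−1) is increasing in n; n(n−1) ≈ (n−0.5)^2 = 56 gives n ≈ 8.0. Check: P(6,2) = 30, P(7,2) = 42, P(8,2) = 56 ✓. So n = 8.

Answer: 8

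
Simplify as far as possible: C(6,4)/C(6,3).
3/4

Working:
C(n,k+1)/C(n,k) = (n−k)/(k+1). Here (6−3)/(3+1) = 3/4 = 3/4.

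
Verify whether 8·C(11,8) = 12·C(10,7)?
False

Explanation: Absorption identity k·C(n,k) = n·C(n-1,k-1). LHS = 8·165 = 1,320; RHS = 12·120 = 1,440.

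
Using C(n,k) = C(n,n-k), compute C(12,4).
495

Working:
C(12,4) = C(12,8) = 495.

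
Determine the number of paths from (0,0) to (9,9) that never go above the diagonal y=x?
4,862

Counted by the Catalan number C_9: C_9 = C(18,9)/(9+1) = 48,620/10 = 4,862.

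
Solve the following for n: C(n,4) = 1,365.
C(n,4) = n(n−1)(n−2)(n−3)/4! is increasing in n, and n(n−1)(n−2)(n−3) = 4!·1,365 = 32,760 ≈ (n−1.5)^4 gives n ≈ 15.0. Check: C(13,4) = 715, C(14,4) = 1,001, C(15,4) = 1,365 ✓. So n = 15.
Final answer: 15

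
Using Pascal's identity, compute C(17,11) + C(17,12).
18,564

Solution: C(17,11) + C(17,12) = C(18,12) = 18,564.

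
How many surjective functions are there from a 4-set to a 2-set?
14

Working:
Onto functions = 2! × S(4,2)
First compute S(4,2) via recurrence:
Using the Stirling recurrence: S(n,k) = k·S(n-1,k) + S(n-1,k-1)
S(4,2) = 2·S(3,2) + S(3,1)
         = 2·3 + 1
         = 6 + 1
         = 7
Then: 2 × 7 = 14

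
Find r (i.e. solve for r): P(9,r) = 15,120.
P(9,r) = 9·8·…·(9−r+1), a product of r factors. Multiplying down from 9: 9 = 9; 9·8 = 72; 9·8·7 = 504; 9·8·7·6 = 3,024; 9·8·7·6·5 = 15,120 ✓ (5 factors). So r = 5.

Answer: 5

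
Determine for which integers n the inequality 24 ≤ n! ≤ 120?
n! is strictly increasing; 4! = 24 and 5! = 120, so valid n = 4, 5.

Answer: 4, 5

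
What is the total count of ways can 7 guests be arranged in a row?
5,040

Solution: Arrangements of 7 distinct objects: 7! = 5,040.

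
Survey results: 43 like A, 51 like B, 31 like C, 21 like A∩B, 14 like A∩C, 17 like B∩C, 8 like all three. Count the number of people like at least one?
81
|A∪B∪C| = 43+51+31-21-14-17+8 = 81.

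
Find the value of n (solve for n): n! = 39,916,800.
n! is strictly increasing. 9! = 362,880, 10! = 3,628,800, 11! = 39,916,800 ✓. So n = 11.
Final answer: 11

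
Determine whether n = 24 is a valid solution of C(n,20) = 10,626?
Yes

Explanation: C(24,20) = 24·23·22·21·20·19·18·17·16·15·14·13·12·11·10·9·8·7·6·5/20! = 25,852,016,738,884,976,640,000/2,432,902,008,176,640,000 = 10,626, which equals 10,626.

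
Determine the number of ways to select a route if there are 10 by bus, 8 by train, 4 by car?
22

Solution: By the addition principle: 10 + 8 + 4 = 22.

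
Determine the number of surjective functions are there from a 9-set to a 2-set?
Onto functions = 2! × S(9,2)
First compute S(9,2) via recurrence:
Using the Stirling recurrence: S(n,k) = k·S(n-1,k) + S(n-1,k-1)
S(9,2) = 2·S(8,2) + S(8,1)
         = 2·127 + 1
         = 254 + 1
         = 255
Then: 2 × 255 = 510
Final answer: 510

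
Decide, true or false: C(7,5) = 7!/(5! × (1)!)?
The correct denominator is 5!×2!, giving C(7,5) = 21; the stated RHS is 7!/(5!×1!) = 42 ≠ 21, so the statement does not hold.

Answer: False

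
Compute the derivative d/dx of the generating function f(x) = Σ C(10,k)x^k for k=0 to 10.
Σ k·C(10,k)x^(k-1) for k=1 to 10

Solution: Term-by-term differentiation gives Σ k·C(10,k)x^{k-1} for k=1 to 10.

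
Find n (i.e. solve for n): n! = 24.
4

Working:
n! is strictly increasing. 2! = 2, 3! = 6, 4! = 24 ✓. So n = 4.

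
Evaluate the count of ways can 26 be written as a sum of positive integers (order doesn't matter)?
2,436

Pentagonal recurrence p(n) = p(n−1) + p(n−2) − p(n−5) − p(n−7) + …: p(26) = p(25) + p(24) − p(21) − p(19) + p(14) + p(11) − p(4) − p(0) = 1,958 + 1,575 − 792 − 490 + 135 + 56 − 5 − 1 = 2,436.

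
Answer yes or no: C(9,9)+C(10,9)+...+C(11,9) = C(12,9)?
No

Working:
Hockey stick identity gives Σ = C(12,10) = 66; RHS C(12,9) = 220.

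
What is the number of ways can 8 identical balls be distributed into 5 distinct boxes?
C(8+5-1, 5-1) = C(12, 4) = 495.
Final answer: 495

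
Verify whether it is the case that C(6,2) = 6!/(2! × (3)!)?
False
The correct denominator is 2!×4!, giving C(6,2) = 15; the stated RHS is 6!/(2!×3!) = 60 ≠ 15, so the statement does not hold.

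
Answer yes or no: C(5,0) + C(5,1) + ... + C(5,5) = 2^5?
Yes

Working:
Binomial theorem with x = y = 1: Σ C(5,i) = (1+1)^5 = 2^5 = 32. The statement holds.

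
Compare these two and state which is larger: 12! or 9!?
12!=479,001,600, 9!=362,880. 12! > 9!.

Answer: 12!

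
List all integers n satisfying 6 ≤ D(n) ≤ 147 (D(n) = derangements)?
4, 5

Reasoning: Using D(n) = (n−1)[D(n−1) + D(n−2)] with D(1)=0, D(2)=1: D(3)=2; D(4)=9; D(5)=44; D(6)=265. So valid n = 4, 5.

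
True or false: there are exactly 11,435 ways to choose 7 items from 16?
False
C(16,7) = 11,440 ≠ 11435.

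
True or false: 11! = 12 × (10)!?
11! = 11 × 10! = 39,916,800, but 12 × 10! = 43,545,600.
Final answer: False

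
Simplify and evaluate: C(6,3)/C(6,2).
4/3

C(n,k+1)/C(n,k) = (n−k)/(k+1). Here (6−2)/(2+1) = 4/3 = 4/3.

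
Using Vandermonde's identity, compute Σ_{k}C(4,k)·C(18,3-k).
1,540

= C(4+18,3) = C(22,3) = 1,540.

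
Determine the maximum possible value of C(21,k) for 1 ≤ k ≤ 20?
352,716

C(21,k) is maximised at the centre of the row: C(21,10) = 352,716.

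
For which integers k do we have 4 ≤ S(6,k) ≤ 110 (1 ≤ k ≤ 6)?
S(6,1)=1; S(6,2)=31; S(6,3)=90; S(6,4)=65; S(6,5)=15; S(6,6)=1. So valid k = 2, 3, 4, 5.

Answer: 2, 3, 4, 5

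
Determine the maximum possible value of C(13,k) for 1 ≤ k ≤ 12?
1,716

Working:
C(13,k) is maximised at the centre of the row: C(13,6) = 1,716.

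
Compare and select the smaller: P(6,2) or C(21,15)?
P(6,2)

Working:
P(6,2)=30, C(21,15)=54,264.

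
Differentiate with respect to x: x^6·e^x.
(6x^5 + x^6)e^x

Reasoning: Product rule: d/dx[x^6]·e^x + x^6·d/dx[e^x] = 6x^{5}e^x + x^6e^x.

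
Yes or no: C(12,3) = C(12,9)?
Yes

Symmetry C(n,k) = C(n,n-k): C(12,3) = 220 and C(12,9) = 220. Both sides agree, so the statement holds.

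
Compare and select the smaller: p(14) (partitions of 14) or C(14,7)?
p(14)

Solution: Pentagonal recurrence p(n) = p(n−1) + p(n−2) − p(n−5) − p(n−7) + …: p(14) = p(13) + p(12) − p(9) − p(7) + p(2) = 101 + 77 − 30 − 15 + 2 = 135; C(14,7) = 3,432.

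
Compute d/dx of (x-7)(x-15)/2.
(2x - 22)/2

Reasoning: d/dx[(x-7)(x-15)] = (x-15) + (x-7) = 2x - 22. Dividing by 2 gives (2x - 22)/2.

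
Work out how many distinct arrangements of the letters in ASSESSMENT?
75,600

Explanation: Word has 10 letters (A=1, S=4, E=2, M=1, N=1, T=1). Arrangements: 10!/Π(k!) = 75,600.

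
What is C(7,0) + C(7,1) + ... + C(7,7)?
128

Solution: Sum of binomial coefficients = 2^7 = 128.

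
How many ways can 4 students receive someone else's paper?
9

Explanation: Using D(n) = (n-1)[D(n-1) + D(n-2)]:
D(4) = (4-1) × [D(3) + D(2)]
      = 3 × [2 + 1]
      = 3 × 3
      = 9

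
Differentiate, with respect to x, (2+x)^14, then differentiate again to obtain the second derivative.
182(2+x)^12

Solution: First derivative: 14(2+x)^{13}. Second derivative: 14·13·(2+x)^{12} = 182(2+x)^{12}.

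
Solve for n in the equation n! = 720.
6

Working:
n! is strictly increasing. 4! = 24, 5! = 120, 6! = 720 ✓. So n = 6.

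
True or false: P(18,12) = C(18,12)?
False

Solution: P(18,12) = 8,892,185,702,400 and C(18,12) = 18,564; P(n,r) = r! × C(n,r) so P > C whenever r ≥ 2.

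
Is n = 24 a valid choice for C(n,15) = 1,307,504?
Yes

Working:
C(24,15) = 24·23·22·21·20·19·18·17·16·15·14·13·12·11·10/15! = 1,709,789,466,857,472,000/1,307,674,368,000 = 1,307,504, which equals 1,307,504.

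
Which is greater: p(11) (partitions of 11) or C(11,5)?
C(11,5)

Solution: Pentagonal recurrence p(n) = p(n−1) + p(n−2) − p(n−5) − p(n−7) + …: p(11) = p(10) + p(9) − p(6) − p(4) = 42 + 30 − 11 − 5 = 56; C(11,5) = 462.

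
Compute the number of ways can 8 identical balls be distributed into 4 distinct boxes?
C(8+4-1, 4-1) = C(11, 3) = 165.

Answer: 165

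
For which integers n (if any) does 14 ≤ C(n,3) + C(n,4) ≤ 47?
5, 6

Explanation: C(4,3)+C(4,4)=5; C(5,3)+C(5,4)=15; C(6,3)+C(6,4)=35; C(7,3)+C(7,4)=70. So valid n = 5, 6.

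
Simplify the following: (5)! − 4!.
96

(5)! − 4! = (5)·4! − 4! = (5−1)·4! = 4·4! = 96.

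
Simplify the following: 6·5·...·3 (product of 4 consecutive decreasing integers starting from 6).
360

Solution: This is P(6,4) = 6!/(2)! = 360.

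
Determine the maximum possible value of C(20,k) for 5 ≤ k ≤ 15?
184,756

Working:
C(20,k) is maximised at the centre of the row: C(20,10) = 184,756.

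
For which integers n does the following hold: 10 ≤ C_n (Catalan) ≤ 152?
4, 5, 6

Working:
C_3=5; C_4=14; C_5=42; C_6=132; C_7=429. So valid n = 4, 5, 6.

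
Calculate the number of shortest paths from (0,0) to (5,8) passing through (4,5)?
504

Solution: To (4,5): C(9,4)=126. From there: C(4,1)=4. Total: 504.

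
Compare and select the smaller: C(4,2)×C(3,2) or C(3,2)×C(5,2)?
C(4,2)×C(3,2)=18, C(3,2)×C(5,2)=30.

Answer: C(4,2)×C(3,2)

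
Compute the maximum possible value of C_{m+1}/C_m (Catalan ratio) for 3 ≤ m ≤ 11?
46/13

Reasoning: C_{m+1}/C_m = 2(2m+1)/(m+2), which increases with m. Maximum at m = 11: 2·23/13 = 46/13.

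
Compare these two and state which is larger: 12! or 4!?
12!

Working:
12!=479,001,600, 4!=24. 12! > 4!.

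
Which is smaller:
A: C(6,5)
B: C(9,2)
A
A=C(6,5)=6, B=C(9,2)=36.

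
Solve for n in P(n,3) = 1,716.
13

P(n,3) = n(n−1)(n−2) is increasing in n; n(n−1)(n−2) ≈ (n−1)^3 = 1,716 gives n ≈ 13.0. Check: P(11,3) = 990, P(12,3) = 1,320, P(13,3) = 1,716 ✓. So n = 13.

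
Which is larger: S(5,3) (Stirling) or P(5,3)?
P(5,3)

S(5,3) = 3·S(4,3) + S(4,2) = 3·6 + 7 = 25; P(5,3) = 60.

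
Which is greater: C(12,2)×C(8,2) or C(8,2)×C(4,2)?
C(12,2)×C(8,2)

Reasoning: C(12,2)×C(8,2)=1,848, C(8,2)×C(4,2)=168.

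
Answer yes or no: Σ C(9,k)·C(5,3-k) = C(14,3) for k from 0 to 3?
Yes

Reasoning: Vandermonde's identity gives C(14,3) = 364; RHS C(14,3) = 364.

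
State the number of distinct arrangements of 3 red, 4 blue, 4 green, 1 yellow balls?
Multinomial: 12!/(3! × 4! × 4! × 1!) = 138,600.

Answer: 138,600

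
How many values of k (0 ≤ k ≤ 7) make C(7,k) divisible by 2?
0

Explanation: Checking C(7,k) mod 2 for k = 0..7: none are divisible by 2. Count = 0.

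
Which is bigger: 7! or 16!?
7!=5,040, 16!=20,922,789,888,000. 16! > 7!.
Final answer: 16!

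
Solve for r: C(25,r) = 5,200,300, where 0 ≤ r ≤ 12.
12

C(25,r) is increasing for 0 ≤ r ≤ 12. Stepping up (C(25,r+1) = C(25,r)·(25−r)/(r+1)): C(25,1) = 25, C(25,2) = 300, C(25,3) = 2,300, C(25,4) = 12,650, C(25,5) = 53,130, C(25,6) = 177,100, C(25,7) = 480,700, C(25,8) = 1,081,575, C(25,9) = 2,042,975, C(25,10) = 3,268,760, C(25,11) = 4,457,400, C(25,12) = 5,200,300 ✓. So r = 12.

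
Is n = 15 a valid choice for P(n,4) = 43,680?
No
P(15,4) = 15·14·13·12 = 32,760, which does not equal 43,680.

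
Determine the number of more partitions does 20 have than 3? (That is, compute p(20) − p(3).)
624
Pentagonal recurrence p(n) = p(n−1) + p(n−2) − p(n−5) − p(n−7) + …: p(20) = p(19) + p(18) − p(15) − p(13) + p(8) + p(5) = 490 + 385 − 176 − 101 + 22 + 7 = 627.
p(3) = p(2) + p(1) = 2 + 1 = 3.
Difference = 627 − 3 = 624.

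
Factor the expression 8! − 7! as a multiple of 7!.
7 × 7! = 35,280
8! − 7! = 8·7! − 7! = (8 − 1)·7! = 7 × 7! = 35,280.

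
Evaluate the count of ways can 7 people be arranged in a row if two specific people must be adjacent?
1,440

Explanation: Treat pair as unit: (7-1)! arrangements × 2 internal orders = 1,440.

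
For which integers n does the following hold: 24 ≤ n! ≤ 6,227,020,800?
4, 5, 6, 7, 8, 9, 10, 11, 12, 13

Reasoning: n! is strictly increasing; 4! = 24 and 13! = 6,227,020,800, so valid n = 4, 5, 6, 7, 8, 9, 10, 11, 12, 13.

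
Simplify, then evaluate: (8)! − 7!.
35,280
(8)! − 7! = (8)·7! − 7! = (8−1)·7! = 7·7! = 35,280.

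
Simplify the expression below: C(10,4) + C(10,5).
By Pascal's identity: C(11,5) = 462.
Final answer: 462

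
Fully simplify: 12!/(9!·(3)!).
220

Working:
This is C(12,9) = 220.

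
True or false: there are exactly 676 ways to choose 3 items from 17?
False
C(17,3) = 680 ≠ 676.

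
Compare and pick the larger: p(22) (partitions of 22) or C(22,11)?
C(22,11)

Pentagonal recurrence p(n) = p(n−1) + p(n−2) − p(n−5) − p(n−7) + …: p(22) = p(21) + p(20) − p(17) − p(15) + p(10) + p(7) − p(0) = 792 + 627 − 297 − 176 + 42 + 15 − 1 = 1,002; C(22,11) = 705,432.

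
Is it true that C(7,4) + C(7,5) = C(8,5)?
True

Working:
Pascal's identity: LHS = 35 + 21 = 56; RHS = C(8,5) = 56. Both sides agree, so the statement holds.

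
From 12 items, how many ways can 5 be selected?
792

Explanation: C(12,5) = 12! / (5! × (12-5)!)
         = 12! / (5! × 7!)
         = 792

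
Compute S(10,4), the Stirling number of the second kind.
34,105

Solution: Using the Stirling recurrence: S(n,k) = k·S(n-1,k) + S(n-1,k-1)
S(10,4) = 4·S(9,4) + S(9,3)
         = 4·7770 + 3025
         = 31080 + 3025
         = 34,105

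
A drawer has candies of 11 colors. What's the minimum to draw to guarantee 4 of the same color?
34

Solution: Worst case: 3 of each = 33. One more: 34.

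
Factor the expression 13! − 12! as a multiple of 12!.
13! − 12! = 13·12! − 12! = (13 − 1)·12! = 12 × 12! = 5,748,019,200.
Final answer: 12 × 12! = 5,748,019,200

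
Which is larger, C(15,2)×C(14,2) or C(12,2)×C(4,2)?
C(15,2)×C(14,2)

Working:
C(15,2)×C(14,2)=9,555, C(12,2)×C(4,2)=396.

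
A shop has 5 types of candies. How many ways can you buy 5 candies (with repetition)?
126

Explanation: Stars and bars: C(5+5-1, 5) = C(9, 5) = 126.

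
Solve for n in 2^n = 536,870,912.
29

Working:
536,870,912 = 1,024 × 1,024 × 512 = 2^10 × 2^10 × 2^9 = 2^29, so n = 29.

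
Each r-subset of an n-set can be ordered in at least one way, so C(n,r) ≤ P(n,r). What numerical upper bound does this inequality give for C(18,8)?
1,764,322,560

Reasoning: P(18,8) = 18·17·16·15·14·13·12·11 = 1,764,322,560, so C(18,8) ≤ 1,764,322,560. (The bound is loose by a factor of 8! = 40,320: C(18,8) = 1,764,322,560/40,320 = 43,758.)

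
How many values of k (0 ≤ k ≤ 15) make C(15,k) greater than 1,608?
6

Reasoning: Row 15 is unimodal and symmetric about k=15/2. C(15,4)=1,365 ≤ 1,608; C(15,5)=3,003 > 1,608; by symmetry C(15,k) > 1,608 for k = 5..10. That's 10 - 5 + 1 = 6 values.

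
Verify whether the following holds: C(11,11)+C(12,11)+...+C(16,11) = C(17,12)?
Hockey stick identity gives Σ = C(17,12) = 6,188; RHS C(17,12) = 6,188.
Final answer: True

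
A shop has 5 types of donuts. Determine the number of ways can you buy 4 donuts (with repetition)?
70

Stars and bars: C(4+5-1, 4) = C(8, 4) = 70.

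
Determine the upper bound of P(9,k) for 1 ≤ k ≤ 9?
362,880
P(9,k) increases in k, so maximum at k = 9: 9! = 362,880.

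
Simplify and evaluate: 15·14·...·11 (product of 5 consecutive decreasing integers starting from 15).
This is P(15,5) = 15!/(10)! = 360,360.

Answer: 360,360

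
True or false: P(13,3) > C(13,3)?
True

Working:
P(13,3) = 1,716 and C(13,3) = 286; P(n,r) = r! × C(n,r) so P > C whenever r ≥ 2.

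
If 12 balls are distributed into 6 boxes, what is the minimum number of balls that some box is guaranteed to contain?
2

Pigeonhole: ⌈12/6⌉ = 2.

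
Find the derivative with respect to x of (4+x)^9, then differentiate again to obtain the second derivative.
72(4+x)^7

Reasoning: First derivative: 9(4+x)^{8}. Second derivative: 9·8·(4+x)^{7} = 72(4+x)^{7}.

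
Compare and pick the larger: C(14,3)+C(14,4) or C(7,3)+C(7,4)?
First=1,365, Second=70.

Answer: C(14,3)+C(14,4)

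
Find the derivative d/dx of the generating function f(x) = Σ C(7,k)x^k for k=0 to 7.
Term-by-term differentiation gives Σ k·C(7,k)x^{k-1} for k=1 to 7.
Final answer: Σ k·C(7,k)x^(k-1) for k=1 to 7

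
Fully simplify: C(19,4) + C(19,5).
15,504

Solution: By Pascal's identity: C(20,5) = 15,504.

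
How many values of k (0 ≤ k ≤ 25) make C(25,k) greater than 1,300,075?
8
Row 25 is unimodal and symmetric about k=25/2. C(25,8)=1,081,575 ≤ 1,300,075; C(25,9)=2,042,975 > 1,300,075; by symmetry C(25,k) > 1,300,075 for k = 9..16. That's 16 - 9 + 1 = 8 values.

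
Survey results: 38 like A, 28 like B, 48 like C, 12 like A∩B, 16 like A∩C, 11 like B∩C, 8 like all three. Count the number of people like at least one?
83
|A∪B∪C| = 38+28+48-12-16-11+8 = 83.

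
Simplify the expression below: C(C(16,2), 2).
7,140

Working:
C(16,2) = 120, then C(120, 2) = 7,140.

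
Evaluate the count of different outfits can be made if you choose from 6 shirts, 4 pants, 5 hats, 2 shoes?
240

Working:
By the multiplication principle: 6 × 4 × 5 × 2 = 240.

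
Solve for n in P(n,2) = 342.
P(n,2) = n(n−1) is increasing in n; n(n−1) ≈ (n−0.5)^2 = 342 gives n ≈ 19.0. Check: P(17,2) = 272, P(18,2) = 306, P(19,2) = 342 ✓. So n = 19.
Final answer: 19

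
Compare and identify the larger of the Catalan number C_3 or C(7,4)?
C(7,4)

Working:
C_3 = C(6,3)/(3+1) = 20/4 = 5; C(7,4) = 35.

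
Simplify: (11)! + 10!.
(11)! + 10! = (11)·10! + 10! = (11+1)·10! = 12·10! = 43,545,600.

Answer: 43,545,600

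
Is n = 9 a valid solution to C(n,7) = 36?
Yes

Explanation: C(9,7) = 9·8·7·6·5·4·3/7! = 181,440/5,040 = 36, which equals 36.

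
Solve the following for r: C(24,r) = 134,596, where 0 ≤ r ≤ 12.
6

Reasoning: C(24,r) is increasing for 0 ≤ r ≤ 12. Stepping up (C(24,r+1) = C(24,r)·(24−r)/(r+1)): C(24,1) = 24, C(24,2) = 276, C(24,3) = 2,024, C(24,4) = 10,626, C(24,5) = 42,504, C(24,6) = 134,596 ✓. So r = 6.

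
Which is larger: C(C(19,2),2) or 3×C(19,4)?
C(C(19,2),2)
C(C(19,2),2)=14,535, 3×C(19,4)=11,628.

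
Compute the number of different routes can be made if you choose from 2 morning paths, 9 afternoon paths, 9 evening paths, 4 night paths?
By the multiplication principle: 2 × 9 × 9 × 4 = 648.

Answer: 648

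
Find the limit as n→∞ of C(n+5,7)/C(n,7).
1

Working:
Both numerator and denominator grow as n^7/7! for large n, so the ratio → 1.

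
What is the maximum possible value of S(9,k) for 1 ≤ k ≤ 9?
7,770

Working:
Row S(9,k) for k = 1..9 (via S(n,k) = k·S(n−1,k) + S(n−1,k−1)): 1, 255, 3,025, 7,770, 6,951, 2,646, 462, 36, 1. The row is unimodal; maximum at k = 4: 7,770.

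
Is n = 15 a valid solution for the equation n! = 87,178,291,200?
15! = 15·14! = 15·87,178,291,200 = 1,307,674,368,000, which does not equal 87,178,291,200.

Answer: No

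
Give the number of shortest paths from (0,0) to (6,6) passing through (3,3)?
To (3,3): C(6,3)=20. From there: C(6,3)=20. Total: 400.
Final answer: 400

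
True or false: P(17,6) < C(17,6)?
P(17,6) = 8,910,720 and C(17,6) = 12,376; P(n,r) = r! × C(n,r) so P > C whenever r ≥ 2.
Final answer: False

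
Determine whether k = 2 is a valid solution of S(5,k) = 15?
Yes

S(5,2) = 2·S(4,2) + S(4,1) = 2·7 + 1 = 15, which equals 15.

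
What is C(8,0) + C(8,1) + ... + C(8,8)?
256

Working:
Sum of binomial coefficients = 2^8 = 256.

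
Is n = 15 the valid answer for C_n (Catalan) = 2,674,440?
C_15 = C(30,15)/(15+1) = 155,117,520/16 = 9,694,845, which does not equal 2,674,440.

Answer: No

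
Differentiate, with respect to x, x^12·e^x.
(12x^11 + x^12)e^x

Product rule: d/dx[x^12]·e^x + x^12·d/dx[e^x] = 12x^{11}e^x + x^12e^x.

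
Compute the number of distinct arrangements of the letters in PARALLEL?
3,360

Solution: Word has 8 letters (P=1, A=2, R=1, L=3, E=1). Arrangements: 8!/Π(k!) = 3,360.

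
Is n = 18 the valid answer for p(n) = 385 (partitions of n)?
Yes
Pentagonal recurrence p(n) = p(n−1) + p(n−2) − p(n−5) − p(n−7) + …: p(18) = p(17) + p(16) − p(13) − p(11) + p(6) + p(3) = 297 + 231 − 101 − 56 + 11 + 3 = 385, which equals 385.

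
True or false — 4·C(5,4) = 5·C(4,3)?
True

Explanation: Absorption identity k·C(n,k) = n·C(n-1,k-1). LHS = 4·5 = 20; RHS = 5·4 = 20.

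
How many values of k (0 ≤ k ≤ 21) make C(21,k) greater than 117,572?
6

Explanation: Row 21 is unimodal and symmetric about k=21/2. C(21,7)=116,280 ≤ 117,572; C(21,8)=203,490 > 117,572; by symmetry C(21,k) > 117,572 for k = 8..13. That's 13 - 8 + 1 = 6 values.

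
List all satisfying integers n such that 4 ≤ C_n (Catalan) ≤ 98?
3, 4, 5

C_2=2; C_3=5; C_4=14; C_5=42; C_6=132. So valid n = 3, 4, 5.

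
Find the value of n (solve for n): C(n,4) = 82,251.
C(n,4) = n(n−1)(n−2)(n−3)/4! is increasing in n, and n(n−1)(n−2)(n−3) = 4!·82,251 = 1,974,024 ≈ (n−1.5)^4 gives n ≈ 39.0. Check: C(37,4) = 66,045, C(38,4) = 73,815, C(39,4) = 82,251 ✓. So n = 39.
Final answer: 39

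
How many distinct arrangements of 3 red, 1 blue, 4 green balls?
280

Working:
Multinomial: 8!/(3! × 1! × 4!) = 280.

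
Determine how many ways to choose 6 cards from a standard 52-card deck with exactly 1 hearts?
7,484,841

Explanation: 13 hearts and 39 non-hearts: C(13,1) × C(39,5) = 13 × 575757 = 7,484,841.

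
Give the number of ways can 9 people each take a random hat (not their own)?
Using D(n) = (n-1)[D(n-1) + D(n-2)]:
D(9) = (9-1) × [D(8) + D(7)]
      = 8 × [14833 + 1854]
      = 8 × 16687
      = 133,496

Answer: 133,496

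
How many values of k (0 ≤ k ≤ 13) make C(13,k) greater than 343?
6

Explanation: Row 13 is unimodal and symmetric about k=13/2. C(13,3)=286 ≤ 343; C(13,4)=715 > 343; by symmetry C(13,k) > 343 for k = 4..9. That's 9 - 4 + 1 = 6 values.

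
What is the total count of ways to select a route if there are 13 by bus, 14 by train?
27

Reasoning: By the addition principle: 13 + 14 = 27.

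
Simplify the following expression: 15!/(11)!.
32,760

Reasoning: This equals 15×14×...×12 = 32,760.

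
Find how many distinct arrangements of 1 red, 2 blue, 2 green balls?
Multinomial: 5!/(1! × 2! × 2!) = 30.

Answer: 30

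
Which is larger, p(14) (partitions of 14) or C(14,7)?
C(14,7)

Explanation: Pentagonal recurrence p(n) = p(n−1) + p(n−2) − p(n−5) − p(n−7) + …: p(14) = p(13) + p(12) − p(9) − p(7) + p(2) = 101 + 77 − 30 − 15 + 2 = 135; C(14,7) = 3,432.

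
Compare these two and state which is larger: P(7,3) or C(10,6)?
P(7,3)=210, C(10,6)=210.

Answer: Equal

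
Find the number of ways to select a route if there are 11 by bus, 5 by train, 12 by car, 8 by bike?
36

Explanation: By the addition principle: 11 + 5 + 12 + 8 = 36.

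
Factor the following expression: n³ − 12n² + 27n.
n³ − 12n² + 27n = n(n² − 12n + 27) = n(n − 3)(n − 9).

Answer: n(n − 3)(n − 9)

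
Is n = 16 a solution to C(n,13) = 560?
Yes

Explanation: C(16,13) = 16·15·14·13·12·11·10·9·8·7·6·5·4/13! = 3,487,131,648,000/6,227,020,800 = 560, which equals 560.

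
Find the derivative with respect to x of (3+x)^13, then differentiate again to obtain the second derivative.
156(3+x)^11

First derivative: 13(3+x)^{12}. Second derivative: 13·12·(3+x)^{11} = 156(3+x)^{11}.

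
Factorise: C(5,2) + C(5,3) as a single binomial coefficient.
C(6,3)

Reasoning: By Pascal's identity: C(5,2) + C(5,3) = C(6,3) = 20.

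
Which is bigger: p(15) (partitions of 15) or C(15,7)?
C(15,7)

Reasoning: Pentagonal recurrence p(n) = p(n−1) + p(n−2) − p(n−5) − p(n−7) + …: p(15) = p(14) + p(13) − p(10) − p(8) + p(3) + p(0) = 135 + 101 − 42 − 22 + 3 + 1 = 176; C(15,7) = 6,435.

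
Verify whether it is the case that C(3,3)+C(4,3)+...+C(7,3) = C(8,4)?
True

Explanation: Hockey stick identity gives Σ = C(8,4) = 70; RHS C(8,4) = 70.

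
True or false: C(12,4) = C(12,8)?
True

Working:
Symmetry C(n,k) = C(n,n-k): C(12,4) = 495 and C(12,8) = 495. Both sides agree, so the statement holds.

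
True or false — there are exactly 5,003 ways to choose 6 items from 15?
False

Working:
C(15,6) = 5,005 ≠ 5003.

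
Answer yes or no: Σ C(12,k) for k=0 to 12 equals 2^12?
Yes

Explanation: Binomial theorem: Σ C(12,k) = (1+1)^12 = 2^12 = 4,096; RHS 2^12 = 4,096.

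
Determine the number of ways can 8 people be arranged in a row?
40,320
Arrangements of 8 distinct objects: 8! = 40,320.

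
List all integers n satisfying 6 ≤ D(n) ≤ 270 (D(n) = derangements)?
Using D(n) = (n−1)[D(n−1) + D(n−2)] with D(1)=0, D(2)=1: D(3)=2; D(4)=9; D(5)=44; D(6)=265; D(7)=1,854. So valid n = 4, 5, 6.
Final answer: 4, 5, 6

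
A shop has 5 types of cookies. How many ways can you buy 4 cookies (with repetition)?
70

Explanation: Stars and bars: C(4+5-1, 4) = C(8, 4) = 70.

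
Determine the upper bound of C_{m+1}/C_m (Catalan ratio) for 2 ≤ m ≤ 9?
38/11

C_{m+1}/C_m = 2(2m+1)/(m+2), which increases with m. Maximum at m = 9: 2·19/11 = 38/11.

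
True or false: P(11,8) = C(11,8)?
False
P(11,8) = 6,652,800 and C(11,8) = 165; P(n,r) = r! × C(n,r) so P > C whenever r ≥ 2.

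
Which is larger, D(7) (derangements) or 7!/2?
7!/2

Solution: D(7) = (7-1)·[D(6) + D(5)] = 6·[265 + 44] = 1,854; 7!/2 = 5,040/2 = 2,520.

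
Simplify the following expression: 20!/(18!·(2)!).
190

Explanation: This is C(20,18) = 190.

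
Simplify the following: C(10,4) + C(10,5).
462

By Pascal's identity: C(11,5) = 462.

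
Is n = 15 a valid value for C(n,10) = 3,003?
Yes

C(15,10) = 15·14·13·12·11·10·9·8·7·6/10! = 10,897,286,400/3,628,800 = 3,003, which equals 3,003.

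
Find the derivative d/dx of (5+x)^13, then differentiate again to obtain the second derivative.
156(5+x)^11

Reasoning: First derivative: 13(5+x)^{12}. Second derivative: 13·12·(5+x)^{11} = 156(5+x)^{11}.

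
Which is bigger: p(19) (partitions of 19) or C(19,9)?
C(19,9)

Solution: Pentagonal recurrence p(n) = p(n−1) + p(n−2) − p(n−5) − p(n−7) + …: p(19) = p(18) + p(17) − p(14) − p(12) + p(7) + p(4) = 385 + 297 − 135 − 77 + 15 + 5 = 490; C(19,9) = 92,378.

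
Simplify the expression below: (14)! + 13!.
(14)! + 13! = (14)·13! + 13! = (14+1)·13! = 15·13! = 93,405,312,000.
Final answer: 93,405,312,000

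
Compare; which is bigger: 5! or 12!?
12!

Working:
5!=120, 12!=479,001,600. 12! > 5!.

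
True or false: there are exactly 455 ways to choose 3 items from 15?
C(15,3) = 455.

Answer: True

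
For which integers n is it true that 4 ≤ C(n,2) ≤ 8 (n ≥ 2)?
C(3,2)=3; C(4,2)=6; C(5,2)=10. So valid n = 4.
Final answer: 4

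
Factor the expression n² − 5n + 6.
(n − 2)(n − 3)

Explanation: Seek roots whose sum is 5 and product is 6: (2, 3). So n² − 5n + 6 = (n − 2)(n − 3).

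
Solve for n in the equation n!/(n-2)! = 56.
8
n!/(n-2)! = n×(n-1), a product of 2 consecutive integers ≈ (n−0.5)^2. 56^(1/2) + 0.5 ≈ 8.0; check n = 8: 8×7 = 56 ✓. So n = 8.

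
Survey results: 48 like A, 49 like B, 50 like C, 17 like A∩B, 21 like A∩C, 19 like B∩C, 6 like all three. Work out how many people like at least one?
96

Working:
|A∪B∪C| = 48+49+50-17-21-19+6 = 96.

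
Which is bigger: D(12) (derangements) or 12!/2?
12!/2

D(12) = (12-1)·[D(11) + D(10)] = 11·[14,684,570 + 1,334,961] = 176,214,841; 12!/2 = 479,001,600/2 = 239,500,800.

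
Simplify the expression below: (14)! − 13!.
80,951,270,400

(14)! − 13! = (14)·13! − 13! = (14−1)·13! = 13·13! = 80,951,270,400.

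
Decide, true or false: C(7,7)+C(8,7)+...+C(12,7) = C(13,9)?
Hockey stick identity gives Σ = C(13,8) = 1,287; RHS C(13,9) = 715.
Final answer: False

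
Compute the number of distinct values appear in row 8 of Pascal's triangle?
5

Row 8 has entries C(8,0)..C(8,8); by symmetry C(8,k)=C(8,8-k), giving 5 distinct values.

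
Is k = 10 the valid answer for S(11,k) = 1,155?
No
S(11,10) = 10·S(10,10) + S(10,9) = 10·1 + 45 = 55, which does not equal 1,155.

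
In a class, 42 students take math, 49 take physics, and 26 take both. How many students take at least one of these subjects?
|A∪B| = |A|+|B|-|A∩B| = 42+49-26 = 65.

Answer: 65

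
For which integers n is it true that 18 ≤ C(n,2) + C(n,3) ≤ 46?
C(4,2)+C(4,3)=10; C(5,2)+C(5,3)=20; C(6,2)+C(6,3)=35; C(7,2)+C(7,3)=56. So valid n = 5, 6.

Answer: 5, 6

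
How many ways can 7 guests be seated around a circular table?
720

Explanation: Circular arrangements: (7-1)! = 720.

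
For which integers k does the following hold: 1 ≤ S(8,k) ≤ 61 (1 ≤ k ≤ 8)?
1, 7, 8

S(8,1)=1; S(8,2)=127; S(8,3)=966; S(8,4)=1,701; S(8,5)=1,050; S(8,6)=266; S(8,7)=28; S(8,8)=1. So valid k = 1, 7, 8.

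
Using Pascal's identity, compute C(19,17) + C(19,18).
190
C(19,17) + C(19,18) = C(20,18) = 190.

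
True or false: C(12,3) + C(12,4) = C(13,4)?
True

Working:
Pascal's identity C(n,k) + C(n,k+1) = C(n+1,k+1): 220 + 495 = 715 = C(13,4).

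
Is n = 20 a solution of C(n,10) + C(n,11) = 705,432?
C(20,10) + C(20,11) = 184,756 + 167,960 = 352,716, which does not equal 705,432.

Answer: No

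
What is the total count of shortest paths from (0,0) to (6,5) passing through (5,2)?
84

Explanation: To (5,2): C(7,5)=21. From there: C(4,1)=4. Total: 84.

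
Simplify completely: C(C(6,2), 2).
C(6,2) = 15, then C(15, 2) = 105.

Answer: 105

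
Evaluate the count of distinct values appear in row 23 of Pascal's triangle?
Row 23 has entries C(23,0)..C(23,23); by symmetry C(23,k)=C(23,23-k), giving 12 distinct values.
Final answer: 12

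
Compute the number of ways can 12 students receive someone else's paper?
176,214,841

Using D(n) = (n-1)[D(n-1) + D(n-2)]:
D(12) = (12-1) × [D(11) + D(10)]
      = 11 × [14684570 + 1334961]
      = 11 × 16019531
      = 176,214,841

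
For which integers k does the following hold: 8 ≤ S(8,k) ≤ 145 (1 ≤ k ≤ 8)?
2, 7
S(8,1)=1; S(8,2)=127; S(8,3)=966; S(8,4)=1,701; S(8,5)=1,050; S(8,6)=266; S(8,7)=28; S(8,8)=1. So valid k = 2, 7.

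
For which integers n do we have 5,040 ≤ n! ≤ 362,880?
7, 8, 9

Working:
n! is strictly increasing; 7! = 5,040 and 9! = 362,880, so valid n = 7, 8, 9.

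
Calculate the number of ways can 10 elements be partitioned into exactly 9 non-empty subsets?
45

Reasoning: This equals S(10,9), the Stirling number of the 2nd kind.
Using the Stirling recurrence: S(n,k) = k·S(n-1,k) + S(n-1,k-1)
S(10,9) = 9·S(9,9) + S(9,8)
         = 9·1 + 36
         = 9 + 36
         = 45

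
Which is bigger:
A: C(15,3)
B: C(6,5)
A

Reasoning: A=C(15,3)=455, B=C(6,5)=6.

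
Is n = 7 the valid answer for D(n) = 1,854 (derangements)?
Yes

Working:
D(7) = (7-1)·[D(6) + D(5)] = 6·[265 + 44] = 1,854, which equals 1,854.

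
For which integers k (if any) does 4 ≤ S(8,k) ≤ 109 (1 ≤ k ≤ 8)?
7

Solution: S(8,1)=1; S(8,2)=127; S(8,3)=966; S(8,4)=1,701; S(8,5)=1,050; S(8,6)=266; S(8,7)=28; S(8,8)=1. So valid k = 7.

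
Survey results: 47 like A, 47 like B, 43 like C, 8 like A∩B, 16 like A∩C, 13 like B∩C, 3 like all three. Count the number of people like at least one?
103

|A∪B∪C| = 47+47+43-8-16-13+3 = 103.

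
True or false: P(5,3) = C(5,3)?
P(5,3) = 60 and C(5,3) = 10; P(n,r) = r! × C(n,r) so P > C whenever r ≥ 2.

Answer: False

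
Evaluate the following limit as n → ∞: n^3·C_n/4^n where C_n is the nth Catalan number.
∞

Reasoning: C_n ~ 4^n/(n^(3/2)√π), so n^3·C_n/4^n ~ n^(3 − 3/2)/√π → ∞.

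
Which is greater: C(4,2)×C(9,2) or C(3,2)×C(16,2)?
C(3,2)×C(16,2)

Working:
C(4,2)×C(9,2)=216, C(3,2)×C(16,2)=360.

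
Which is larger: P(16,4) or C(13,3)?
P(16,4)

Solution: P(16,4)=43,680, C(13,3)=286.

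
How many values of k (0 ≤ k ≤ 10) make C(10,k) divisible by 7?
3

Reasoning: Checking C(10,k) mod 7 for k = 0..10: divisible at k = 4, 5, 6. That's 3 values.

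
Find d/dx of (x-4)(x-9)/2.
(2x - 13)/2

d/dx[(x-4)(x-9)] = (x-9) + (x-4) = 2x - 13. Dividing by 2 gives (2x - 13)/2.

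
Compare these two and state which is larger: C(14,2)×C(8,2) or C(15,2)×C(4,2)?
C(14,2)×C(8,2)

Solution: C(14,2)×C(8,2)=2,548, C(15,2)×C(4,2)=630.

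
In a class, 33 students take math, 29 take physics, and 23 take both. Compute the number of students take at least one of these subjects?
39

Explanation: |A∪B| = |A|+|B|-|A∩B| = 33+29-23 = 39.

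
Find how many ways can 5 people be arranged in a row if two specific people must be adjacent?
48

Explanation: Treat pair as unit: (5-1)! arrangements × 2 internal orders = 48.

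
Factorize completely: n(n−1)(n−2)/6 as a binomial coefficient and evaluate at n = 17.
C(n,3); C(17,3) = 680

n(n−1)(n−2)/6 = n!/(3!(n−3)!) = C(n,3). At n = 17: C(17,3) = 680.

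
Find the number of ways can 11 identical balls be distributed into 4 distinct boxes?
364

C(11+4-1, 4-1) = C(14, 3) = 364.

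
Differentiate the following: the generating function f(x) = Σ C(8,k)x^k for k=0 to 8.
Term-by-term differentiation gives Σ k·C(8,k)x^{k-1} for k=1 to 8.

Answer: Σ k·C(8,k)x^(k-1) for k=1 to 8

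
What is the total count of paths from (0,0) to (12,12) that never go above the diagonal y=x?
208,012

Counted by the Catalan number C_12: C_12 = C(24,12)/(12+1) = 2,704,156/13 = 208,012.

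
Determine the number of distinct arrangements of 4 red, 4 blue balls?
Multinomial: 8!/(4! × 4!) = 70.
Final answer: 70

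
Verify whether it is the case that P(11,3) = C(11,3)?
False

Working:
P(11,3) = 990 but C(11,3) = 165; they differ by a factor of 3! = 6, so the statement does not hold.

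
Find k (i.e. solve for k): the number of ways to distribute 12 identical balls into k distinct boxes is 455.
4

Solution: Stars and bars: the count is C(12+k−1, k−1), increasing in k. k=2: C(13,1) = 13, k=3: C(14,2) = 91, k=4: C(15,3) = 455 ✓. So k = 4.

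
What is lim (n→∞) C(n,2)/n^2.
1/2

Reasoning: C(n,2) ≈ n^2/2! for large n. Limit = 1/2! = 1/2.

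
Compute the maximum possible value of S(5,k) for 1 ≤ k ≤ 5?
25
Row S(5,k) for k = 1..5 (via S(n,k) = k·S(n−1,k) + S(n−1,k−1)): 1, 15, 25, 10, 1. The row is unimodal; maximum at k = 3: 25.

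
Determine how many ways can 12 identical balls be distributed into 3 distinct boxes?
91

Reasoning: C(12+3-1, 3-1) = C(14, 2) = 91.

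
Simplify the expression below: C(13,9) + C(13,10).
1,001

Explanation: By Pascal's identity: C(14,10) = 1,001.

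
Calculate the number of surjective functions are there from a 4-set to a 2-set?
14

Working:
Onto functions = 2! × S(4,2)
First compute S(4,2) via recurrence:
Using the Stirling recurrence: S(n,k) = k·S(n-1,k) + S(n-1,k-1)
S(4,2) = 2·S(3,2) + S(3,1)
         = 2·3 + 1
         = 6 + 1
         = 7
Then: 2 × 7 = 14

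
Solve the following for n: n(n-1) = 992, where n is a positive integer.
32

Reasoning: n² − n − 992 = 0, so n = (1 ± √(1 + 4·992))/2 = (1 ± √3,969)/2 = (1 ± 63)/2, i.e. n = 32 or n = -31. Taking the positive root, n = 32 (check: 32×31 = 992).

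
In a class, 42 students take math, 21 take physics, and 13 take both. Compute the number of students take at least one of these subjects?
50

Explanation: |A∪B| = |A|+|B|-|A∩B| = 42+21-13 = 50.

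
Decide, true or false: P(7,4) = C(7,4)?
False
P(7,4) = 840 but C(7,4) = 35; they differ by a factor of 4! = 24, so the statement does not hold.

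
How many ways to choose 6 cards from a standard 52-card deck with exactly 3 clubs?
2,613,754

13 clubs and 39 non-clubs: C(13,3) × C(39,3) = 286 × 9139 = 2,613,754.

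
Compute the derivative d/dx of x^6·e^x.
Product rule: d/dx[x^6]·e^x + x^6·d/dx[e^x] = 6x^{5}e^x + x^6e^x.

Answer: (6x^5 + x^6)e^x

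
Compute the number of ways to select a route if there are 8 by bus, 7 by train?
15

By the addition principle: 8 + 7 = 15.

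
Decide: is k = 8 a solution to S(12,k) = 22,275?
No

Solution: S(12,8) = 8·S(11,8) + S(11,7) = 8·11,880 + 63,987 = 159,027, which does not equal 22,275.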